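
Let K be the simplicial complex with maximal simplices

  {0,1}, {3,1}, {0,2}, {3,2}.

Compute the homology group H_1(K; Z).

We work with the vertex ordering 0 < 1 < 2 < 3. The simplices of K, each written with vertices in increasing order, are:

  0-simplices (4): [0], [1], [2], [3]
  1-simplices (4): [0,1], [0,2], [1,3], [2,3]

giving chain groups C_0 ≅ Z^4, C_1 ≅ Z^4.

The boundary map ∂_1: C_1 → C_0 is given by ∂[p,q] = [q] − [p]. For instance
  ∂[0,1] = [1] − [0].
As a 4×4 matrix over Z this has rank 3, with invariant factors (1,1,1).

Now H_k = ker ∂_k / im ∂_{k+1}, so:

  H_1: rank ker ∂_1 − rank ∂_2 = (4 − 3) − 0 = 1, and there is no ∂_2, so H_1 = Z.

(K is a triangulation of the circle S^1.)

H_1 ≅ Z.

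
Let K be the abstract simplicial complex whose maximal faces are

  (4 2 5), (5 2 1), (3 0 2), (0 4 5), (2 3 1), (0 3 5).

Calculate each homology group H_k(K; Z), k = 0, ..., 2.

Order the vertices as 0 < 1 < 2 < 3 < 4 < 5. Listing each simplex with vertices in this order, K has dimension 2 with simplices:

  0-simplices (6): [0], [1], [2], [3], [4], [5]
  1-simplices (12): [0,2], [0,3], [0,4], [0,5], [1,2], [1,3], [1,5], [2,3], [2,4], [2,5], [3,5], [4,5]
  2-simplices (6): [0,2,3], [0,3,5], [0,4,5], [1,2,3], [1,2,5], [2,4,5]

giving chain groups C_0 ≅ Z^6, C_1 ≅ Z^12, C_2 ≅ Z^6.

The boundary map ∂_1: C_1 → C_0 sends each edge [p,q] (with p < q) to q − p.
The 6×12 boundary matrix has rank 5 and Smith normal form diag(1,1,1,1,1).

The boundary map ∂_2: C_2 → C_1 acts by ∂[p,q,r] = [q,r] − [p,r] + [p,q]. For instance
  ∂[0,2,3] = [2,3] − [0,3] + [0,2],
  ∂[2,4,5] = [4,5] − [2,5] + [2,4].
The 12×6 boundary matrix has rank 6 and Smith normal form diag(1,1,1,1,1,1).

Computing H_k = (kernel of ∂_k) / (image of ∂_{k+1}):

  H_0: rank C_0 − rank ∂_1 = 6 − 5 = 1, and the invariant factors of ∂_1 are all 1, so H_0 = Z.
  H_1: rank ker ∂_1 − rank ∂_2 = (12 − 5) − 6 = 1, and the invariant factors of ∂_2 are all 1, so H_1 = Z.
  H_2: rank ker ∂_2 − rank ∂_3 = (6 − 6) − 0 = 0, and there is no ∂_3, so H_2 = 0.

H_0 = Z,  H_1 = Z,  H_2 = 0.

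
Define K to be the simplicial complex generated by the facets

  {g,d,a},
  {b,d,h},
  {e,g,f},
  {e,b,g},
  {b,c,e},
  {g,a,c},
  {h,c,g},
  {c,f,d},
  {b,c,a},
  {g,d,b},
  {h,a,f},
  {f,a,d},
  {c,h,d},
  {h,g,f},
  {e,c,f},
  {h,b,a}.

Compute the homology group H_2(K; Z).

Order the vertices as a < b < c < d < e < f < g < h. Listing each simplex with vertices in this order, K has dimension 2 with simplices:

  0-simplices (8): a, b, c, d, e, f, g, h
  1-simplices (24): ab, ac, ad, af, ag, ah, bc, bd, be, bg, bh, cd, ce, cf, cg, ch, df, dg, dh, ef, eg, fg, fh, gh
  2-simplices (16): abc, abh, acg, adf, adg, afh, bce, bdg, bdh, beg, cdf, cdh, cef, cgh, efg, fgh

giving chain groups C_0 ≅ Z^8, C_1 ≅ Z^24, C_2 ≅ Z^16.

∂_1: C_1 → C_0 sends each edge [p,q] (with p < q) to q − p. For instance
  ∂ef = f − e.
The 8×24 boundary matrix has rank 7 and Smith normal form diag(1,1,1,1,1,1,1).

The boundary map ∂_2: C_2 → C_1 acts by ∂[p,q,r] = [q,r] − [p,r] + [p,q]. For instance
  ∂bce = ce − be + bc,
  ∂cdf = df − cf + cd.
This gives a 24×16 integer matrix of rank 15; reducing to Smith normal form yields diagonal entries (1,1,1,1,1,1,1,1,1,1,1,1,1,1,1).

Now H_k = ker ∂_k / im ∂_{k+1}, so:

  H_2: rank ker ∂_2 − rank ∂_3 = (16 − 15) − 0 = 1, and there is no ∂_3, so H_2 = Z.

H_2 = Z.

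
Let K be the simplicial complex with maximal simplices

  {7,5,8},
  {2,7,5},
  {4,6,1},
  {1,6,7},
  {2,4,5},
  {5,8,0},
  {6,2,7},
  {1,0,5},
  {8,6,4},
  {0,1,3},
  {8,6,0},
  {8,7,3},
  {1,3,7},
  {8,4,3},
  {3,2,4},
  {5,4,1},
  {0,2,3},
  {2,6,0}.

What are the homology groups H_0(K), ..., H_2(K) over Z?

We work with the vertex ordering 0 < 1 < 2 < 3 < 4 < 5 < 6 < 7 < 8. The simplices of K, each written with vertices in increasing order, are:

  0-simplices (9): [0], [1], [2], [3], [4], [5], [6], [7], [8]
  1-simplices (27): (27 of them)
  2-simplices (18): [0,1,3], [0,1,5], [0,2,3], [0,2,6], [0,5,8], [0,6,8], [1,3,7], [1,4,5], [1,4,6], [1,6,7], [2,3,4], [2,4,5], [2,5,7], [2,6,7], [3,4,8], [3,7,8], [4,6,8], [5,7,8]

Hence C_0 ≅ Z^9, C_1 ≅ Z^27, C_2 ≅ Z^18.

The boundary map ∂_1: C_1 → C_0 is given by ∂[p,q] = [q] − [p]. For instance
  ∂[1,6] = [6] − [1].
This gives a 9×27 integer matrix of rank 8; reducing to Smith normal form yields diagonal entries (1,1,1,1,1,1,1,1).

The boundary map ∂_2: C_2 → C_1 acts by ∂[p,q,r] = [q,r] − [p,r] + [p,q]. For instance
  ∂[5,7,8] = [7,8] − [5,8] + [5,7],
  ∂[1,4,5] = [4,5] − [1,5] + [1,4].
The resulting 27×18 matrix has rank 17, and its Smith normal form has invariant factors (1,1,1,1,1,1,1,1,1,1,1,1,1,1,1,1,1).

Reading off H_k = ker ∂_k / im ∂_{k+1}:

  H_0: rank C_0 − rank ∂_1 = 9 − 8 = 1, and the invariant factors of ∂_1 are all 1, so H_0 ≅ Z.
  H_1: rank ker ∂_1 − rank ∂_2 = (27 − 8) − 17 = 2, and the invariant factors of ∂_2 are all 1, so H_1 ≅ Z^2.
  H_2: rank ker ∂_2 − rank ∂_3 = (18 − 17) − 0 = 1, and there is no ∂_3, so H_2 ≅ Z.

As a check, the Euler characteristic is 9 − 27 + 18 = 0, which agrees with 1 − 2 + 1 = 0.
(K is a triangulation of the torus T^2.)

H_0 ≅ Z,  H_1 ≅ Z^2,  H_2 ≅ Z.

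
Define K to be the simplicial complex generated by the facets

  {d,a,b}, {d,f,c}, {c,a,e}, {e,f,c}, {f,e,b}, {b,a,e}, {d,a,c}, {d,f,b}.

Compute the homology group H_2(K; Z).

H_2 ≅ Z.

Take the total order a < b < c < d < e < f on the vertex set. Then K (dimension 2) consists of the simplices:

  0-simplices (6): a, b, c, d, e, f
  1-simplices (12): ab, ac, ad, ae, bd, be, bf, cd, ce, cf, df, ef
  2-simplices (8): abd, abe, acd, ace, bdf, bef, cdf, cef

giving chain groups C_0 ≅ Z^6, C_1 ≅ Z^12, C_2 ≅ Z^8.

Boundary ∂_1: C_1 → C_0 maps an edge to its endpoints' difference, ∂[p,q] = q − p.
The resulting 6×12 matrix has rank 5, and its Smith normal form has invariant factors (1,1,1,1,1).

The boundary map ∂_2: C_2 → C_1 sends each 2-simplex [p,q,r] to [q,r] − [p,r] + [p,q]. For instance
  ∂acd = cd − ad + ac,
  ∂cdf = df − cf + cd.
The resulting 12×8 matrix has rank 7, and its Smith normal form has invariant factors (1,1,1,1,1,1,1).

Now H_k = ker ∂_k / im ∂_{k+1}, so:

  H_2: rank ker ∂_2 − rank ∂_3 = (8 − 7) − 0 = 1, and there is no ∂_3, so H_2 = Z.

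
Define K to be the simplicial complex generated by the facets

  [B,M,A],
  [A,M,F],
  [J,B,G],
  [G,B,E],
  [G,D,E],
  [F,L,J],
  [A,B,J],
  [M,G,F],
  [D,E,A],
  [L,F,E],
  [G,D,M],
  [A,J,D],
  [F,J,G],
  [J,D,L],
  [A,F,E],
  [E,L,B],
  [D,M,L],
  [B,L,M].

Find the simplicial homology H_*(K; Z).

Fix the vertex order A < B < D < E < F < G < J < L < M and write every simplex with vertices in increasing order. Then dim K = 2 and the simplices of K are:

  0-simplices (9): A, B, D, E, F, G, J, L, M
  1-simplices (27): AB, AD, AE, AF, AJ, AM, BE, BG, BJ, BL, BM, DE, DG, DJ, DL, DM, EF, EG, EL, FG, FJ, FL, FM, GJ, GM, JL, LM
  2-simplices (18): ABJ, ABM, ADE, ADJ, AEF, AFM, BEG, BEL, BGJ, BLM, DEG, DGM, DJL, DLM, EFL, FGJ, FGM, FJL

Hence C_0 ≅ Z^9, C_1 ≅ Z^27, C_2 ≅ Z^18.

The boundary map ∂_1: C_1 → C_0 sends each edge [p,q] (with p < q) to q − p.
The resulting 9×27 matrix has rank 8, and its Smith normal form has invariant factors (1,1,1,1,1,1,1,1).

The boundary map ∂_2: C_2 → C_1 maps a triangle to the signed sum of its edges. For instance
  ∂ADJ = DJ − AJ + AD,
  ∂FJL = JL − FL + FJ.
The resulting 27×18 matrix has rank 17, and its Smith normal form has invariant factors (1,1,1,1,1,1,1,1,1,1,1,1,1,1,1,1,1).

Computing H_k = (kernel of ∂_k) / (image of ∂_{k+1}):

  H_0: rank C_0 − rank ∂_1 = 9 − 8 = 1, and the invariant factors of ∂_1 are all 1, so H_0 ≅ Z.
  H_1: rank ker ∂_1 − rank ∂_2 = (27 − 8) − 17 = 2, and the invariant factors of ∂_2 are all 1, so H_1 ≅ Z^2.
  H_2: rank ker ∂_2 − rank ∂_3 = (18 − 17) − 0 = 1, and there is no ∂_3, so H_2 ≅ Z.

As a check, the Euler characteristic is 9 − 27 + 18 = 0, which agrees with 1 − 2 + 1 = 0.
(K is a triangulation of the torus T^2.)

H_0 = Z,  H_1 = Z^2,  H_2 = Z.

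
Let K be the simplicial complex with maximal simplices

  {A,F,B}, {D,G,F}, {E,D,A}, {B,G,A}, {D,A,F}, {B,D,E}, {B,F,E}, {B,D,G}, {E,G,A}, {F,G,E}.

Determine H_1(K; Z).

H_1 = Z/2.

Order the vertices as A < B < D < E < F < G. Listing each simplex with vertices in this order, K has dimension 2 with simplices:

  0-simplices (6): A, B, D, E, F, G
  1-simplices (15): AB, AD, AE, AF, AG, BD, BE, BF, BG, DE, DF, DG, EF, EG, FG
  2-simplices (10): ABF, ABG, ADE, ADF, AEG, BDE, BDG, BEF, DFG, EFG

Hence C_0 ≅ Z^6, C_1 ≅ Z^15, C_2 ≅ Z^10.

The boundary map ∂_1: C_1 → C_0 maps an edge to its endpoints' difference, ∂[p,q] = q − p.
The 6×15 boundary matrix has rank 5 and Smith normal form diag(1,1,1,1,1).

Boundary ∂_2: C_2 → C_1 sends each 2-simplex [p,q,r] to [q,r] − [p,r] + [p,q]. For instance
  ∂AEG = EG − AG + AE,
  ∂EFG = FG − EG + EF.
This gives a 15×10 integer matrix of rank 10; reducing to Smith normal form yields diagonal entries (1,1,1,1,1,1,1,1,1,2).

Now H_k = ker ∂_k / im ∂_{k+1}, so:

  H_1: rank ker ∂_1 − rank ∂_2 = (15 − 5) − 10 = 0, and ∂_2 has invariant factor 2 > 1, so H_1 = Z/2.

(K is a triangulation of the real projective plane RP^2.)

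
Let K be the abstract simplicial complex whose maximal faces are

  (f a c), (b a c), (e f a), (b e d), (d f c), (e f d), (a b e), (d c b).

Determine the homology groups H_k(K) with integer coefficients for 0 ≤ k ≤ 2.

Order the vertices as a < b < c < d < e < f. Listing each simplex with vertices in this order, K has dimension 2 with simplices:

  0-simplices (6): a, b, c, d, e, f
  1-simplices (12): ab, ac, ae, af, bc, bd, be, cd, cf, de, df, ef
  2-simplices (8): abc, abe, acf, aef, bcd, bde, cdf, def

so the chain groups are C_0 ≅ Z^6, C_1 ≅ Z^12, C_2 ≅ Z^8.

Boundary ∂_1: C_1 → C_0 maps an edge to its endpoints' difference, ∂[p,q] = q − p.
As a 6×12 matrix over Z this has rank 5, with invariant factors (1,1,1,1,1).

Boundary ∂_2: C_2 → C_1 acts by ∂[p,q,r] = [q,r] − [p,r] + [p,q]. For instance
  ∂cdf = df − cf + cd,
  ∂acf = cf − af + ac.
The 12×8 boundary matrix has rank 7 and Smith normal form diag(1,1,1,1,1,1,1).

Reading off H_k = ker ∂_k / im ∂_{k+1}:

  H_0: rank C_0 − rank ∂_1 = 6 − 5 = 1, and the invariant factors of ∂_1 are all 1, so H_0 = Z.
  H_1: rank ker ∂_1 − rank ∂_2 = (12 − 5) − 7 = 0, and the invariant factors of ∂_2 are all 1, so H_1 = 0.
  H_2: rank ker ∂_2 − rank ∂_3 = (8 − 7) − 0 = 1, and there is no ∂_3, so H_2 = Z.

H_0 ≅ Z,  H_1 = 0,  H_2 ≅ Z.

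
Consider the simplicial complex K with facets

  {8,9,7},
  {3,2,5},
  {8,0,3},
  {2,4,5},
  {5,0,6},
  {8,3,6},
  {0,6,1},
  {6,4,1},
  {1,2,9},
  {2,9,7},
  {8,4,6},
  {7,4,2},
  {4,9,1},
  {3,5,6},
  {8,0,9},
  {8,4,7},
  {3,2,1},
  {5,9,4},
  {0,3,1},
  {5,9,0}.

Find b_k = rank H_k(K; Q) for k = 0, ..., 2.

b_0 = 1, b_1 = 1, b_2 = 0.

K has 10 vertices, 30 edges, 20 triangles.
rank ∂_0 = 0, rank ∂_1 = 9 ⇒ b_0 = 10 − 0 − 9 = 1; all invariant factors of ∂_1 are 1 so no torsion. So H_0 ≅ Z.
rank ∂_1 = 9, rank ∂_2 = 20 ⇒ b_1 = 30 − 9 − 20 = 1; ∂_2 has invariant factor(s) [2] giving torsion. So H_1 ≅ Z ⊕ Z/2.
rank ∂_2 = 20, rank ∂_3 = 0 ⇒ b_2 = 20 − 20 − 0 = 0. So H_2 ≅ 0.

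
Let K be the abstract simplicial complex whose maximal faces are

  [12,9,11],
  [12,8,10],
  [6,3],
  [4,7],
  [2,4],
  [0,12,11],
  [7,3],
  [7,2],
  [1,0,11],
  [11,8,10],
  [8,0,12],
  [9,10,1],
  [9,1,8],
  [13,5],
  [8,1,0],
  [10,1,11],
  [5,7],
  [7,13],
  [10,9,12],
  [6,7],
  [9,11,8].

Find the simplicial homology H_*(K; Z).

Fix the vertex order 0 < 1 < 2 < 3 < 4 < 5 < 6 < 7 < 8 < 9 < 10 < 11 < 12 < 13 and write every simplex with vertices in increasing order. Then dim K = 2 and the simplices of K are:

  0-simplices (14): [0], [1], [2], [3], [4], [5], [6], [7], [8], [9], [10], [11], [12], [13]
  1-simplices (27): (27 of them)
  2-simplices (12): [0,1,8], [0,1,11], [0,8,12], [0,11,12], [1,8,9], [1,9,10], [1,10,11], [8,9,11], [8,10,11], [8,10,12], [9,10,12], [9,11,12]

so the chain groups are C_0 ≅ Z^14, C_1 ≅ Z^27, C_2 ≅ Z^12.

Boundary ∂_1: C_1 → C_0 is given by ∂[p,q] = [q] − [p].
The 14×27 boundary matrix has rank 12 and Smith normal form diag(1,1,1,1,1,1,1,1,1,1,1,1).

Boundary ∂_2: C_2 → C_1 sends each 2-simplex [p,q,r] to [q,r] − [p,r] + [p,q]. For instance
  ∂[8,9,11] = [9,11] − [8,11] + [8,9],
  ∂[0,11,12] = [11,12] − [0,12] + [0,11].
The 27×12 boundary matrix has rank 12 and Smith normal form diag(1,1,1,1,1,1,1,1,1,1,1,2).

Reading off H_k = ker ∂_k / im ∂_{k+1}:

  H_0: rank C_0 − rank ∂_1 = 14 − 12 = 2, and the invariant factors of ∂_1 are all 1, so H_0 ≅ Z^2.
  H_1: rank ker ∂_1 − rank ∂_2 = (27 − 12) − 12 = 3, and ∂_2 has invariant factor 2 > 1, so H_1 ≅ Z^3 ⊕ Z_2.
  H_2: rank ker ∂_2 − rank ∂_3 = (12 − 12) − 0 = 0, and there is no ∂_3, so H_2 ≅ 0.

As a check, the Euler characteristic is 14 − 27 + 12 = -1, which agrees with 2 − 3 + 0 = -1.

H_0 ≅ Z^2,  H_1 ≅ Z^3 ⊕ Z_2,  H_2 = 0.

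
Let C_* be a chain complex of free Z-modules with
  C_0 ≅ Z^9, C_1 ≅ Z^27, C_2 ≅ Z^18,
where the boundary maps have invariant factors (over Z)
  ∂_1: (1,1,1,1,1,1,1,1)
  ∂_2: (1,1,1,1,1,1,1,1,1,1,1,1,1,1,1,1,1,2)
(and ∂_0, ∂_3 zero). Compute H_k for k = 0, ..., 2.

H_0 ≅ Z,  H_1 ≅ Z × Z/2,  H_2 = 0.

H_0: b_0 = 9 − 0 − 8 = 1; torsion from ∂_1 factors > 1: none. So H_0 ≅ Z.
H_1: b_1 = 27 − 8 − 18 = 1; torsion from ∂_2 factors > 1: [2]. So H_1 ≅ Z × Z/2.
H_2: b_2 = 18 − 18 − 0 = 0; torsion from ∂_3 factors > 1: none. So H_2 ≅ 0.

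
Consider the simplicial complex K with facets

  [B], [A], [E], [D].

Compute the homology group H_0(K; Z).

Order the vertices as A < B < D < E. Listing each simplex with vertices in this order, K has dimension 0 with simplices:

  0-simplices (4): A, B, D, E

so the chain groups are C_0 ≅ Z^4.

From H_k ≅ ker(∂_k) / im(∂_{k+1}) we obtain:

  H_0: rank C_0 − rank ∂_1 = 4 − 0 = 4, and there is no ∂_1, so H_0 = Z^4.

H_0 ≅ Z^4.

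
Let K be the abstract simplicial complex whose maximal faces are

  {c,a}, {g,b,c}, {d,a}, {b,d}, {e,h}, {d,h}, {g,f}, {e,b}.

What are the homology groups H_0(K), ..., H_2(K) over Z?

H_0 = Z,  H_1 = Z^2,  H_2 = 0.

Take the total order a < b < c < d < e < f < g < h on the vertex set. Then K (dimension 2) consists of the simplices:

  0-simplices (8): a, b, c, d, e, f, g, h
  1-simplices (10): ac, ad, bc, bd, be, bg, cg, dh, eh, fg
  2-simplices (1): bcg

giving chain groups C_0 ≅ Z^8, C_1 ≅ Z^10, C_2 ≅ Z^1.

Boundary ∂_1: C_1 → C_0 maps an edge to its endpoints' difference, ∂[p,q] = q − p. For instance
  ∂ac = c − a.
This gives a 8×10 integer matrix of rank 7; reducing to Smith normal form yields diagonal entries (1,1,1,1,1,1,1).

The boundary map ∂_2: C_2 → C_1 maps a triangle to the signed sum of its edges. For instance
  ∂bcg = cg − bg + bc.
The 10×1 boundary matrix has rank 1 and Smith normal form diag(1).

From H_k ≅ ker(∂_k) / im(∂_{k+1}) we obtain:

  H_0: rank C_0 − rank ∂_1 = 8 − 7 = 1, and the invariant factors of ∂_1 are all 1, so H_0 = Z.
  H_1: rank ker ∂_1 − rank ∂_2 = (10 − 7) − 1 = 2, and the invariant factors of ∂_2 are all 1, so H_1 = Z^2.
  H_2: rank ker ∂_2 − rank ∂_3 = (1 − 1) − 0 = 0, and there is no ∂_3, so H_2 = 0.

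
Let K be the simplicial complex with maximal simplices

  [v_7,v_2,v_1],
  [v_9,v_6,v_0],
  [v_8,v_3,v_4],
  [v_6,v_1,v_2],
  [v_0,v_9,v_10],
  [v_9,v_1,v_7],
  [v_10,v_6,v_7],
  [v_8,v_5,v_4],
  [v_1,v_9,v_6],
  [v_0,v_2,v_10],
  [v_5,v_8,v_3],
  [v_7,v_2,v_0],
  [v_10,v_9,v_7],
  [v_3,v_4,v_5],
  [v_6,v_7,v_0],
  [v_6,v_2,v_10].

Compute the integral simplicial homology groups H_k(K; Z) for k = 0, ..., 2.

We work with the vertex ordering v_0 < v_1 < v_2 < v_3 < v_4 < v_5 < v_6 < v_7 < v_8 < v_9 < v_10. The simplices of K, each written with vertices in increasing order, are:

  0-simplices (11): [v_0], [v_1], [v_2], [v_3], [v_4], [v_5], [v_6], [v_7], [v_8], [v_9], [v_10]
  1-simplices (24): (24 of them)
  2-simplices (16): (16 of them)

Hence C_0 ≅ Z^11, C_1 ≅ Z^24, C_2 ≅ Z^16.

∂_1: C_1 → C_0 is given by ∂[p,q] = [q] − [p]. For instance
  ∂[v_4,v_8] = [v_8] − [v_4].
This gives a 11×24 integer matrix of rank 9; reducing to Smith normal form yields diagonal entries (1,1,1,1,1,1,1,1,1).

Boundary ∂_2: C_2 → C_1 sends each 2-simplex [p,q,r] to [q,r] − [p,r] + [p,q]. For instance
  ∂[v_6,v_7,v_10] = [v_7,v_10] − [v_6,v_10] + [v_6,v_7],
  ∂[v_1,v_2,v_6] = [v_2,v_6] − [v_1,v_6] + [v_1,v_2].
This gives a 24×16 integer matrix of rank 15; reducing to Smith normal form yields diagonal entries (1,1,1,1,1,1,1,1,1,1,1,1,1,1,2).

From H_k ≅ ker(∂_k) / im(∂_{k+1}) we obtain:

  H_0: rank C_0 − rank ∂_1 = 11 − 9 = 2, and the invariant factors of ∂_1 are all 1, so H_0 = Z^2.
  H_1: rank ker ∂_1 − rank ∂_2 = (24 − 9) − 15 = 0, and ∂_2 has invariant factor 2 > 1, so H_1 = Z/2Z.
  H_2: rank ker ∂_2 − rank ∂_3 = (16 − 15) − 0 = 1, and there is no ∂_3, so H_2 = Z.

As a check, the Euler characteristic is 11 − 24 + 16 = 3, which agrees with 2 − 0 + 1 = 3.

H_0 ≅ Z^2,  H_1 ≅ Z/2Z,  H_2 ≅ Z.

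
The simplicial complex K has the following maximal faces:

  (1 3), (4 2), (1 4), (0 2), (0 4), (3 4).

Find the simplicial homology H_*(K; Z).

H_0 = Z,  H_1 = Z^2.

Take the total order 0 < 1 < 2 < 3 < 4 on the vertex set. Then K (dimension 1) consists of the simplices:

  0-simplices (5): [0], [1], [2], [3], [4]
  1-simplices (6): [0,2], [0,4], [1,3], [1,4], [2,4], [3,4]

giving chain groups C_0 ≅ Z^5, C_1 ≅ Z^6.

Boundary ∂_1: C_1 → C_0 sends each edge [p,q] (with p < q) to q − p.
As a 5×6 matrix over Z this has rank 4, with invariant factors (1,1,1,1).

From H_k ≅ ker(∂_k) / im(∂_{k+1}) we obtain:

  H_0: rank C_0 − rank ∂_1 = 5 − 4 = 1, and the invariant factors of ∂_1 are all 1, so H_0 = Z.
  H_1: rank ker ∂_1 − rank ∂_2 = (6 − 4) − 0 = 2, and there is no ∂_2, so H_1 = Z^2.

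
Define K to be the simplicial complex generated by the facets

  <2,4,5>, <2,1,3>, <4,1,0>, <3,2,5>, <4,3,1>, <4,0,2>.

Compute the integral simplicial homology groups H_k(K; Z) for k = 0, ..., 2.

H_0 = Z,  H_1 = Z,  H_2 = 0.

We work with the vertex ordering 0 < 1 < 2 < 3 < 4 < 5. The simplices of K, each written with vertices in increasing order, are:

  0-simplices (6): [0], [1], [2], [3], [4], [5]
  1-simplices (12): [0,1], [0,2], [0,4], [1,2], [1,3], [1,4], [2,3], [2,4], [2,5], [3,4], [3,5], [4,5]
  2-simplices (6): [0,1,4], [0,2,4], [1,2,3], [1,3,4], [2,3,5], [2,4,5]

Hence C_0 ≅ Z^6, C_1 ≅ Z^12, C_2 ≅ Z^6.

Boundary ∂_1: C_1 → C_0 maps an edge to its endpoints' difference, ∂[p,q] = q − p.
As a 6×12 matrix over Z this has rank 5, with invariant factors (1,1,1,1,1).

Boundary ∂_2: C_2 → C_1 maps a triangle to the signed sum of its edges. For instance
  ∂[1,2,3] = [2,3] − [1,3] + [1,2],
  ∂[1,3,4] = [3,4] − [1,4] + [1,3].
The 12×6 boundary matrix has rank 6 and Smith normal form diag(1,1,1,1,1,1).

Computing H_k = (kernel of ∂_k) / (image of ∂_{k+1}):

  H_0: rank C_0 − rank ∂_1 = 6 − 5 = 1, and the invariant factors of ∂_1 are all 1, so H_0 ≅ Z.
  H_1: rank ker ∂_1 − rank ∂_2 = (12 − 5) − 6 = 1, and the invariant factors of ∂_2 are all 1, so H_1 ≅ Z.
  H_2: rank ker ∂_2 − rank ∂_3 = (6 − 6) − 0 = 0, and there is no ∂_3, so H_2 ≅ 0.

(K is a triangulation of the cylinder S^1 x I.)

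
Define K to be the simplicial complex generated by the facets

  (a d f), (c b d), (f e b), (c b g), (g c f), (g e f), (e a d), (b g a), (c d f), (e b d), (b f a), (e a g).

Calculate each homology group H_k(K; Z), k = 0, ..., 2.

H_0 = Z,  H_1 = Z/2,  H_2 = 0.

K has 7 vertices, 18 edges, 12 triangles.
rank ∂_0 = 0, rank ∂_1 = 6 ⇒ b_0 = 7 − 0 − 6 = 1; all invariant factors of ∂_1 are 1 so no torsion. So H_0 ≅ Z.
rank ∂_1 = 6, rank ∂_2 = 12 ⇒ b_1 = 18 − 6 − 12 = 0; ∂_2 has invariant factor(s) [2] giving torsion. So H_1 ≅ Z/2.
rank ∂_2 = 12, rank ∂_3 = 0 ⇒ b_2 = 12 − 12 − 0 = 0. So H_2 ≅ 0.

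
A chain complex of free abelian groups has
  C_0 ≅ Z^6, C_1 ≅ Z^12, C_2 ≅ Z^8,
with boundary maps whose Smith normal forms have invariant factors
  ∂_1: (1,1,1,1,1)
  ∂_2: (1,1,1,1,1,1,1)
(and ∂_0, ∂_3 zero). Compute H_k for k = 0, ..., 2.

H_0 ≅ Z,  H_1 = 0,  H_2 ≅ Z.

H_0: b_0 = 6 − 0 − 5 = 1; torsion from ∂_1 factors > 1: none. So H_0 ≅ Z.
H_1: b_1 = 12 − 5 − 7 = 0; torsion from ∂_2 factors > 1: none. So H_1 ≅ 0.
H_2: b_2 = 8 − 7 − 0 = 1; torsion from ∂_3 factors > 1: none. So H_2 ≅ Z.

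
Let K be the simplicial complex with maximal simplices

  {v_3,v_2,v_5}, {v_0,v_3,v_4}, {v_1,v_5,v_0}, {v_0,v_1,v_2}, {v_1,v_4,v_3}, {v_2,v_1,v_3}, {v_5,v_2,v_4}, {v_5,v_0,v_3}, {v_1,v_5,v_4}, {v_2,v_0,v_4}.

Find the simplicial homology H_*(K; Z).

We work with the vertex ordering v_0 < v_1 < v_2 < v_3 < v_4 < v_5. The simplices of K, each written with vertices in increasing order, are:

  0-simplices (6): [v_0], [v_1], [v_2], [v_3], [v_4], [v_5]
  1-simplices (15): (15 of them)
  2-simplices (10): [v_0,v_1,v_2], [v_0,v_1,v_5], [v_0,v_2,v_4], [v_0,v_3,v_4], [v_0,v_3,v_5], [v_1,v_2,v_3], [v_1,v_3,v_4], [v_1,v_4,v_5], [v_2,v_3,v_5], [v_2,v_4,v_5]

Hence C_0 ≅ Z^6, C_1 ≅ Z^15, C_2 ≅ Z^10.

Boundary ∂_1: C_1 → C_0 sends each edge [p,q] (with p < q) to q − p. For instance
  ∂[v_0,v_2] = [v_2] − [v_0].
The 6×15 boundary matrix has rank 5 and Smith normal form diag(1,1,1,1,1).

Boundary ∂_2: C_2 → C_1 sends each 2-simplex [p,q,r] to [q,r] − [p,r] + [p,q]. For instance
  ∂[v_1,v_4,v_5] = [v_4,v_5] − [v_1,v_5] + [v_1,v_4],
  ∂[v_1,v_2,v_3] = [v_2,v_3] − [v_1,v_3] + [v_1,v_2].
This gives a 15×10 integer matrix of rank 10; reducing to Smith normal form yields diagonal entries (1,1,1,1,1,1,1,1,1,2).

Now H_k = ker ∂_k / im ∂_{k+1}, so:

  H_0: rank C_0 − rank ∂_1 = 6 − 5 = 1, and the invariant factors of ∂_1 are all 1, so H_0 = Z.
  H_1: rank ker ∂_1 − rank ∂_2 = (15 − 5) − 10 = 0, and ∂_2 has invariant factor 2 > 1, so H_1 = Z/2.
  H_2: rank ker ∂_2 − rank ∂_3 = (10 − 10) − 0 = 0, and there is no ∂_3, so H_2 = 0.

As a check, the Euler characteristic is 6 − 15 + 10 = 1, which agrees with 1 − 0 + 0 = 1.

H_0 = Z,  H_1 = Z/2,  H_2 = 0.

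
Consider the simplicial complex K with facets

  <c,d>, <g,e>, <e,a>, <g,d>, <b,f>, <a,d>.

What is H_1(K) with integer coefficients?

H_1 = Z.

Order the vertices as a < b < c < d < e < f < g. Listing each simplex with vertices in this order, K has dimension 1 with simplices:

  0-simplices (7): a, b, c, d, e, f, g
  1-simplices (6): ad, ae, bf, cd, dg, eg

so the chain groups are C_0 ≅ Z^7, C_1 ≅ Z^6.

Boundary ∂_1: C_1 → C_0 is given by ∂[p,q] = [q] − [p].
This gives a 7×6 integer matrix of rank 5; reducing to Smith normal form yields diagonal entries (1,1,1,1,1).

From H_k ≅ ker(∂_k) / im(∂_{k+1}) we obtain:

  H_1: rank ker ∂_1 − rank ∂_2 = (6 − 5) − 0 = 1, and there is no ∂_2, so H_1 = Z.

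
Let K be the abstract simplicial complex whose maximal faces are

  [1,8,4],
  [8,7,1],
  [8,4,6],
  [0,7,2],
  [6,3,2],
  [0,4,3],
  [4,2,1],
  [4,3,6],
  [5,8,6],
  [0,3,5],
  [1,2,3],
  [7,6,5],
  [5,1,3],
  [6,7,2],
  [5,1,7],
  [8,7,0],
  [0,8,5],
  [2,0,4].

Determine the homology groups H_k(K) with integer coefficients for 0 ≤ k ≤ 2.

H_0 ≅ Z,  H_1 ≅ Z ⊕ Z/2,  H_2 = 0.

K has 9 vertices, 27 edges, 18 triangles.
rank ∂_0 = 0, rank ∂_1 = 8 ⇒ b_0 = 9 − 0 − 8 = 1; all invariant factors of ∂_1 are 1 so no torsion. So H_0 ≅ Z.
rank ∂_1 = 8, rank ∂_2 = 18 ⇒ b_1 = 27 − 8 − 18 = 1; ∂_2 has invariant factor(s) [2] giving torsion. So H_1 ≅ Z ⊕ Z/2.
rank ∂_2 = 18, rank ∂_3 = 0 ⇒ b_2 = 18 − 18 − 0 = 0. So H_2 ≅ 0.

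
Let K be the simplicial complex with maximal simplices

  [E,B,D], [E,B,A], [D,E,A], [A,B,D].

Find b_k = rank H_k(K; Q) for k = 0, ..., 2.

b_0 = 1, b_1 = 0, b_2 = 1.

We work with the vertex ordering A < B < D < E. The simplices of K, each written with vertices in increasing order, are:

  0-simplices (4): A, B, D, E
  1-simplices (6): AB, AD, AE, BD, BE, DE
  2-simplices (4): ABD, ABE, ADE, BDE

Hence C_0 ≅ Z^4, C_1 ≅ Z^6, C_2 ≅ Z^4.

Boundary ∂_1: C_1 → C_0 sends each edge [p,q] (with p < q) to q − p. For instance
  ∂BE = E − B.
The resulting 4×6 matrix has rank 3, and its Smith normal form has invariant factors (1,1,1).

The boundary map ∂_2: C_2 → C_1 acts by ∂[p,q,r] = [q,r] − [p,r] + [p,q]. For instance
  ∂ABD = BD − AD + AB,
  ∂ADE = DE − AE + AD.
The 6×4 boundary matrix has rank 3 and Smith normal form diag(1,1,1).

Computing H_k = (kernel of ∂_k) / (image of ∂_{k+1}):

  H_0: rank C_0 − rank ∂_1 = 4 − 3 = 1, and the invariant factors of ∂_1 are all 1, so H_0 = Z.
  H_1: rank ker ∂_1 − rank ∂_2 = (6 − 3) − 3 = 0, and the invariant factors of ∂_2 are all 1, so H_1 = 0.
  H_2: rank ker ∂_2 − rank ∂_3 = (4 − 3) − 0 = 1, and there is no ∂_3, so H_2 = Z.

As a check, the Euler characteristic is 4 − 6 + 4 = 2, which agrees with 1 − 0 + 1 = 2.

Hence the Betti numbers are b_0 = 1, b_1 = 0, b_2 = 1.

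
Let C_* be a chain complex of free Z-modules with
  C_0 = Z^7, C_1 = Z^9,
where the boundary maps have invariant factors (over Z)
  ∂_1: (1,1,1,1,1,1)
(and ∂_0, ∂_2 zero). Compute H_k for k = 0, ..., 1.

H_0 ≅ Z,  H_1 ≅ Z^3.

H_0: b_0 = 7 − 0 − 6 = 1; torsion from ∂_1 factors > 1: none. So H_0 ≅ Z.
H_1: b_1 = 9 − 6 − 0 = 3; torsion from ∂_2 factors > 1: none. So H_1 ≅ Z^3.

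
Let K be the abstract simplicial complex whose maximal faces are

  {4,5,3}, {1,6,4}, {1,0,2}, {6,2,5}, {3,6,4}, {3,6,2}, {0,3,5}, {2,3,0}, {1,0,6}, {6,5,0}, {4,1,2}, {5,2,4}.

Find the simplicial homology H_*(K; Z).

Take the total order 0 < 1 < 2 < 3 < 4 < 5 < 6 on the vertex set. Then K (dimension 2) consists of the simplices:

  0-simplices (7): [0], [1], [2], [3], [4], [5], [6]
  1-simplices (18): [0,1], [0,2], [0,3], [0,5], [0,6], [1,2], [1,4], [1,6], [2,3], [2,4], [2,5], [2,6], [3,4], [3,5], [3,6], [4,5], [4,6], [5,6]
  2-simplices (12): [0,1,2], [0,1,6], [0,2,3], [0,3,5], [0,5,6], [1,2,4], [1,4,6], [2,3,6], [2,4,5], [2,5,6], [3,4,5], [3,4,6]

giving chain groups C_0 ≅ Z^7, C_1 ≅ Z^18, C_2 ≅ Z^12.

Boundary ∂_1: C_1 → C_0 maps an edge to its endpoints' difference, ∂[p,q] = q − p.
This gives a 7×18 integer matrix of rank 6; reducing to Smith normal form yields diagonal entries (1,1,1,1,1,1).

The boundary map ∂_2: C_2 → C_1 acts by ∂[p,q,r] = [q,r] − [p,r] + [p,q]. For instance
  ∂[3,4,5] = [4,5] − [3,5] + [3,4],
  ∂[3,4,6] = [4,6] − [3,6] + [3,4].
This gives a 18×12 integer matrix of rank 12; reducing to Smith normal form yields diagonal entries (1,1,1,1,1,1,1,1,1,1,1,2).

Computing H_k = (kernel of ∂_k) / (image of ∂_{k+1}):

  H_0: rank C_0 − rank ∂_1 = 7 − 6 = 1, and the invariant factors of ∂_1 are all 1, so H_0 = Z.
  H_1: rank ker ∂_1 − rank ∂_2 = (18 − 6) − 12 = 0, and ∂_2 has invariant factor 2 > 1, so H_1 = Z/2Z.
  H_2: rank ker ∂_2 − rank ∂_3 = (12 − 12) − 0 = 0, and there is no ∂_3, so H_2 = 0.

(K is a triangulation of the real projective plane RP^2.)

H_0 = Z,  H_1 = Z/2Z,  H_2 = 0.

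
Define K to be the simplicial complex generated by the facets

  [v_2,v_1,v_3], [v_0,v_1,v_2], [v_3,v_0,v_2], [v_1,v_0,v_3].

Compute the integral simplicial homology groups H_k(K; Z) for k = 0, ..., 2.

H_0 ≅ Z,  H_1 = 0,  H_2 ≅ Z.

Fix the vertex order v_0 < v_1 < v_2 < v_3 and write every simplex with vertices in increasing order. Then dim K = 2 and the simplices of K are:

  0-simplices (4): [v_0], [v_1], [v_2], [v_3]
  1-simplices (6): [v_0,v_1], [v_0,v_2], [v_0,v_3], [v_1,v_2], [v_1,v_3], [v_2,v_3]
  2-simplices (4): [v_0,v_1,v_2], [v_0,v_1,v_3], [v_0,v_2,v_3], [v_1,v_2,v_3]

Hence C_0 ≅ Z^4, C_1 ≅ Z^6, C_2 ≅ Z^4.

∂_1: C_1 → C_0 maps an edge to its endpoints' difference, ∂[p,q] = q − p. For instance
  ∂[v_2,v_3] = [v_3] − [v_2].
The 4×6 boundary matrix has rank 3 and Smith normal form diag(1,1,1).

∂_2: C_2 → C_1 maps a triangle to the signed sum of its edges. For instance
  ∂[v_0,v_1,v_2] = [v_1,v_2] − [v_0,v_2] + [v_0,v_1],
  ∂[v_1,v_2,v_3] = [v_2,v_3] − [v_1,v_3] + [v_1,v_2].
The 6×4 boundary matrix has rank 3 and Smith normal form diag(1,1,1).

Reading off H_k = ker ∂_k / im ∂_{k+1}:

  H_0: rank C_0 − rank ∂_1 = 4 − 3 = 1, and the invariant factors of ∂_1 are all 1, so H_0 = Z.
  H_1: rank ker ∂_1 − rank ∂_2 = (6 − 3) − 3 = 0, and the invariant factors of ∂_2 are all 1, so H_1 = 0.
  H_2: rank ker ∂_2 − rank ∂_3 = (4 − 3) − 0 = 1, and there is no ∂_3, so H_2 = Z.

As a check, the Euler characteristic is 4 − 6 + 4 = 2, which agrees with 1 − 0 + 1 = 2.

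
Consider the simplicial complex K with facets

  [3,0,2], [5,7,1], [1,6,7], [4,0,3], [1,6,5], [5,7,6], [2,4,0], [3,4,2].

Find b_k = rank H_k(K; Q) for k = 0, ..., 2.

b_0 = 2, b_1 = 0, b_2 = 2.

Fix the vertex order 0 < 1 < 2 < 3 < 4 < 5 < 6 < 7 and write every simplex with vertices in increasing order. Then dim K = 2 and the simplices of K are:

  0-simplices (8): [0], [1], [2], [3], [4], [5], [6], [7]
  1-simplices (12): [0,2], [0,3], [0,4], [1,5], [1,6], [1,7], [2,3], [2,4], [3,4], [5,6], [5,7], [6,7]
  2-simplices (8): [0,2,3], [0,2,4], [0,3,4], [1,5,6], [1,5,7], [1,6,7], [2,3,4], [5,6,7]

giving chain groups C_0 ≅ Z^8, C_1 ≅ Z^12, C_2 ≅ Z^8.

Boundary ∂_1: C_1 → C_0 sends each edge [p,q] (with p < q) to q − p.
As a 8×12 matrix over Z this has rank 6, with invariant factors (1,1,1,1,1,1).

The boundary map ∂_2: C_2 → C_1 sends each 2-simplex [p,q,r] to [q,r] − [p,r] + [p,q]. For instance
  ∂[1,5,6] = [5,6] − [1,6] + [1,5],
  ∂[0,3,4] = [3,4] − [0,4] + [0,3].
As a 12×8 matrix over Z this has rank 6, with invariant factors (1,1,1,1,1,1).

Now H_k = ker ∂_k / im ∂_{k+1}, so:

  H_0: rank C_0 − rank ∂_1 = 8 − 6 = 2, and the invariant factors of ∂_1 are all 1, so H_0 ≅ Z^2.
  H_1: rank ker ∂_1 − rank ∂_2 = (12 − 6) − 6 = 0, and the invariant factors of ∂_2 are all 1, so H_1 ≅ 0.
  H_2: rank ker ∂_2 − rank ∂_3 = (8 − 6) − 0 = 2, and there is no ∂_3, so H_2 ≅ Z^2.

(K is a triangulation of the disjoint union of the 2-sphere S^2 and the 2-sphere S^2.)

Hence the Betti numbers are b_0 = 2, b_1 = 0, b_2 = 2.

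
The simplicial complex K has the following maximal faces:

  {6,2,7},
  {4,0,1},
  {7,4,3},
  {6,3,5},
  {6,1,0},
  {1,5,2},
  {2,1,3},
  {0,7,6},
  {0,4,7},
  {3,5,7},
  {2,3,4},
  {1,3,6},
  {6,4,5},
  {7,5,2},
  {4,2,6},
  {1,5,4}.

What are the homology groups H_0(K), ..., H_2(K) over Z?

H_0 = Z,  H_1 = Z^2,  H_2 = Z.

Order the vertices as 0 < 1 < 2 < 3 < 4 < 5 < 6 < 7. Listing each simplex with vertices in this order, K has dimension 2 with simplices:

  0-simplices (8): [0], [1], [2], [3], [4], [5], [6], [7]
  1-simplices (24): (24 of them)
  2-simplices (16): [0,1,4], [0,1,6], [0,4,7], [0,6,7], [1,2,3], [1,2,5], [1,3,6], [1,4,5], [2,3,4], [2,4,6], [2,5,7], [2,6,7], [3,4,7], [3,5,6], [3,5,7], [4,5,6]

so the chain groups are C_0 ≅ Z^8, C_1 ≅ Z^24, C_2 ≅ Z^16.

Boundary ∂_1: C_1 → C_0 is given by ∂[p,q] = [q] − [p]. For instance
  ∂[0,6] = [6] − [0].
The 8×24 boundary matrix has rank 7 and Smith normal form diag(1,1,1,1,1,1,1).

∂_2: C_2 → C_1 acts by ∂[p,q,r] = [q,r] − [p,r] + [p,q]. For instance
  ∂[1,3,6] = [3,6] − [1,6] + [1,3],
  ∂[2,3,4] = [3,4] − [2,4] + [2,3].
The 24×16 boundary matrix has rank 15 and Smith normal form diag(1,1,1,1,1,1,1,1,1,1,1,1,1,1,1).

From H_k ≅ ker(∂_k) / im(∂_{k+1}) we obtain:

  H_0: rank C_0 − rank ∂_1 = 8 − 7 = 1, and the invariant factors of ∂_1 are all 1, so H_0 ≅ Z.
  H_1: rank ker ∂_1 − rank ∂_2 = (24 − 7) − 15 = 2, and the invariant factors of ∂_2 are all 1, so H_1 ≅ Z^2.
  H_2: rank ker ∂_2 − rank ∂_3 = (16 − 15) − 0 = 1, and there is no ∂_3, so H_2 ≅ Z.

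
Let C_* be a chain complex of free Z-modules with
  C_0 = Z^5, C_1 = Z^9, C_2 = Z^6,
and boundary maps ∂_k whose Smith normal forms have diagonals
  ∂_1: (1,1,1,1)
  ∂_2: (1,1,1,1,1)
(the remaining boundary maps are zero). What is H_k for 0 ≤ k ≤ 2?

H_0: b_0 = 5 − 0 − 4 = 1; torsion from ∂_1 factors > 1: none. So H_0 = Z.
H_1: b_1 = 9 − 4 − 5 = 0; torsion from ∂_2 factors > 1: none. So H_1 = 0.
H_2: b_2 = 6 − 5 − 0 = 1; torsion from ∂_3 factors > 1: none. So H_2 = Z.

H_0 = Z,  H_1 = 0,  H_2 = Z.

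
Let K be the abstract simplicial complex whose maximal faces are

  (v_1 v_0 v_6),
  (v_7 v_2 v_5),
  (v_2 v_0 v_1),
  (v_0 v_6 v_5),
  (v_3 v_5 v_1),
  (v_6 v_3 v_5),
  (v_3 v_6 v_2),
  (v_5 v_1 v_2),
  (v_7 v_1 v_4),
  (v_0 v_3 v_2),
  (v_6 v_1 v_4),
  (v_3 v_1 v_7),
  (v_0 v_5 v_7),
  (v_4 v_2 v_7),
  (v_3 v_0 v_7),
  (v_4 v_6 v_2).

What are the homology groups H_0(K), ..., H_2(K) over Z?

K has 8 vertices, 24 edges, 16 triangles.
rank ∂_0 = 0, rank ∂_1 = 7 ⇒ b_0 = 8 − 0 − 7 = 1; all invariant factors of ∂_1 are 1 so no torsion. So H_0 = Z.
rank ∂_1 = 7, rank ∂_2 = 15 ⇒ b_1 = 24 − 7 − 15 = 2; all invariant factors of ∂_2 are 1 so no torsion. So H_1 = Z^2.
rank ∂_2 = 15, rank ∂_3 = 0 ⇒ b_2 = 16 − 15 − 0 = 1. So H_2 = Z.

H_0 ≅ Z,  H_1 ≅ Z^2,  H_2 ≅ Z.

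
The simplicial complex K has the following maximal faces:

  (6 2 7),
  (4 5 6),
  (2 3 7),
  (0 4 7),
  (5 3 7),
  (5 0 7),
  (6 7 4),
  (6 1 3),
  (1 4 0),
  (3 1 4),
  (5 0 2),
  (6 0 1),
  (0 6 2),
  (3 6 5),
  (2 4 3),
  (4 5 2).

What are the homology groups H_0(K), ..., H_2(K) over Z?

Order the vertices as 0 < 1 < 2 < 3 < 4 < 5 < 6 < 7. Listing each simplex with vertices in this order, K has dimension 2 with simplices:

  0-simplices (8): [0], [1], [2], [3], [4], [5], [6], [7]
  1-simplices (24): (24 of them)
  2-simplices (16): [0,1,4], [0,1,6], [0,2,5], [0,2,6], [0,4,7], [0,5,7], [1,3,4], [1,3,6], [2,3,4], [2,3,7], [2,4,5], [2,6,7], [3,5,6], [3,5,7], [4,5,6], [4,6,7]

so the chain groups are C_0 ≅ Z^8, C_1 ≅ Z^24, C_2 ≅ Z^16.

Boundary ∂_1: C_1 → C_0 sends each edge [p,q] (with p < q) to q − p. For instance
  ∂[5,6] = [6] − [5].
As a 8×24 matrix over Z this has rank 7, with invariant factors (1,1,1,1,1,1,1).

Boundary ∂_2: C_2 → C_1 maps a triangle to the signed sum of its edges. For instance
  ∂[3,5,7] = [5,7] − [3,7] + [3,5],
  ∂[2,4,5] = [4,5] − [2,5] + [2,4].
The resulting 24×16 matrix has rank 15, and its Smith normal form has invariant factors (1,1,1,1,1,1,1,1,1,1,1,1,1,1,1).

From H_k ≅ ker(∂_k) / im(∂_{k+1}) we obtain:

  H_0: rank C_0 − rank ∂_1 = 8 − 7 = 1, and the invariant factors of ∂_1 are all 1, so H_0 ≅ Z.
  H_1: rank ker ∂_1 − rank ∂_2 = (24 − 7) − 15 = 2, and the invariant factors of ∂_2 are all 1, so H_1 ≅ Z^2.
  H_2: rank ker ∂_2 − rank ∂_3 = (16 − 15) − 0 = 1, and there is no ∂_3, so H_2 ≅ Z.

As a check, the Euler characteristic is 8 − 24 + 16 = 0, which agrees with 1 − 2 + 1 = 0.
(K is a triangulation of the torus T^2.)

H_0 = Z,  H_1 = Z^2,  H_2 = Z.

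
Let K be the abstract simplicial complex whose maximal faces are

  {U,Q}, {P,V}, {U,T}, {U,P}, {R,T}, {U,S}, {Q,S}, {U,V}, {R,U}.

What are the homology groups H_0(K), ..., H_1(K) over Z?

K has 7 vertices, 9 edges.
rank ∂_0 = 0, rank ∂_1 = 6 ⇒ b_0 = 7 − 0 − 6 = 1; all invariant factors of ∂_1 are 1 so no torsion. So H_0 ≅ Z.
rank ∂_1 = 6, rank ∂_2 = 0 ⇒ b_1 = 9 − 6 − 0 = 3. So H_1 ≅ Z^3.

H_0 = Z,  H_1 = Z^3.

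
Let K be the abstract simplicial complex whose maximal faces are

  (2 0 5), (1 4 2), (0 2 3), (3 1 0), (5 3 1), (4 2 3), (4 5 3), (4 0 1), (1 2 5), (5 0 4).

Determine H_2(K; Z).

H_2 ≅ 0.

Take the total order 0 < 1 < 2 < 3 < 4 < 5 on the vertex set. Then K (dimension 2) consists of the simplices:

  0-simplices (6): [0], [1], [2], [3], [4], [5]
  1-simplices (15): [0,1], [0,2], [0,3], [0,4], [0,5], [1,2], [1,3], [1,4], [1,5], [2,3], [2,4], [2,5], [3,4], [3,5], [4,5]
  2-simplices (10): [0,1,3], [0,1,4], [0,2,3], [0,2,5], [0,4,5], [1,2,4], [1,2,5], [1,3,5], [2,3,4], [3,4,5]

Hence C_0 ≅ Z^6, C_1 ≅ Z^15, C_2 ≅ Z^10.

∂_1: C_1 → C_0 maps an edge to its endpoints' difference, ∂[p,q] = q − p.
This gives a 6×15 integer matrix of rank 5; reducing to Smith normal form yields diagonal entries (1,1,1,1,1).

Boundary ∂_2: C_2 → C_1 maps a triangle to the signed sum of its edges. For instance
  ∂[0,4,5] = [4,5] − [0,5] + [0,4],
  ∂[1,2,4] = [2,4] − [1,4] + [1,2].
This gives a 15×10 integer matrix of rank 10; reducing to Smith normal form yields diagonal entries (1,1,1,1,1,1,1,1,1,2).

Computing H_k = (kernel of ∂_k) / (image of ∂_{k+1}):

  H_2: rank ker ∂_2 − rank ∂_3 = (10 − 10) − 0 = 0, and there is no ∂_3, so H_2 = 0.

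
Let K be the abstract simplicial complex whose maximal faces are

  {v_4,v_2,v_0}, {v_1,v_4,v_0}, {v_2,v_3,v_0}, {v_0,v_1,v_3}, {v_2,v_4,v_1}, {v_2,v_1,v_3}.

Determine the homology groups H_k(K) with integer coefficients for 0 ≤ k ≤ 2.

Order the vertices as v_0 < v_1 < v_2 < v_3 < v_4. Listing each simplex with vertices in this order, K has dimension 2 with simplices:

  0-simplices (5): [v_0], [v_1], [v_2], [v_3], [v_4]
  1-simplices (9): [v_0,v_1], [v_0,v_2], [v_0,v_3], [v_0,v_4], [v_1,v_2], [v_1,v_3], [v_1,v_4], [v_2,v_3], [v_2,v_4]
  2-simplices (6): [v_0,v_1,v_3], [v_0,v_1,v_4], [v_0,v_2,v_3], [v_0,v_2,v_4], [v_1,v_2,v_3], [v_1,v_2,v_4]

giving chain groups C_0 ≅ Z^5, C_1 ≅ Z^9, C_2 ≅ Z^6.

∂_1: C_1 → C_0 is given by ∂[p,q] = [q] − [p].
This gives a 5×9 integer matrix of rank 4; reducing to Smith normal form yields diagonal entries (1,1,1,1).

Boundary ∂_2: C_2 → C_1 maps a triangle to the signed sum of its edges. For instance
  ∂[v_0,v_1,v_3] = [v_1,v_3] − [v_0,v_3] + [v_0,v_1],
  ∂[v_1,v_2,v_4] = [v_2,v_4] − [v_1,v_4] + [v_1,v_2].
As a 9×6 matrix over Z this has rank 5, with invariant factors (1,1,1,1,1).

Now H_k = ker ∂_k / im ∂_{k+1}, so:

  H_0: rank C_0 − rank ∂_1 = 5 − 4 = 1, and the invariant factors of ∂_1 are all 1, so H_0 = Z.
  H_1: rank ker ∂_1 − rank ∂_2 = (9 − 4) − 5 = 0, and the invariant factors of ∂_2 are all 1, so H_1 = 0.
  H_2: rank ker ∂_2 − rank ∂_3 = (6 − 5) − 0 = 1, and there is no ∂_3, so H_2 = Z.

(K is a triangulation of the 2-sphere S^2.)

H_0 = Z,  H_1 = 0,  H_2 = Z.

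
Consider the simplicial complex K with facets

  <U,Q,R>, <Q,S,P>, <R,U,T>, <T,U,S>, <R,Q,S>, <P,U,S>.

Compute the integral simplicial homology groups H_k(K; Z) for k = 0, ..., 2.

H_0 ≅ Z,  H_1 ≅ Z,  H_2 = 0.

Take the total order P < Q < R < S < T < U on the vertex set. Then K (dimension 2) consists of the simplices:

  0-simplices (6): P, Q, R, S, T, U
  1-simplices (12): PQ, PS, PU, QR, QS, QU, RS, RT, RU, ST, SU, TU
  2-simplices (6): PQS, PSU, QRS, QRU, RTU, STU

Hence C_0 ≅ Z^6, C_1 ≅ Z^12, C_2 ≅ Z^6.

The boundary map ∂_1: C_1 → C_0 maps an edge to its endpoints' difference, ∂[p,q] = q − p.
This gives a 6×12 integer matrix of rank 5; reducing to Smith normal form yields diagonal entries (1,1,1,1,1).

The boundary map ∂_2: C_2 → C_1 sends each 2-simplex [p,q,r] to [q,r] − [p,r] + [p,q]. For instance
  ∂PQS = QS − PS + PQ,
  ∂STU = TU − SU + ST.
The resulting 12×6 matrix has rank 6, and its Smith normal form has invariant factors (1,1,1,1,1,1).

Computing H_k = (kernel of ∂_k) / (image of ∂_{k+1}):

  H_0: rank C_0 − rank ∂_1 = 6 − 5 = 1, and the invariant factors of ∂_1 are all 1, so H_0 ≅ Z.
  H_1: rank ker ∂_1 − rank ∂_2 = (12 − 5) − 6 = 1, and the invariant factors of ∂_2 are all 1, so H_1 ≅ Z.
  H_2: rank ker ∂_2 − rank ∂_3 = (6 − 6) − 0 = 0, and there is no ∂_3, so H_2 ≅ 0.

(K is a triangulation of the cylinder S^1 x I.)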